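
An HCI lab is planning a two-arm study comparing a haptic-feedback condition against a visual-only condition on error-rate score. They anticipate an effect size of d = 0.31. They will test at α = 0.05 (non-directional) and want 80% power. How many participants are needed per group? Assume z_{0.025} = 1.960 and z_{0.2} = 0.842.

n = 164 per group

For two independent groups with equal n: n = 2·((z_{α/2} + z_β) / d)².
z_{α/2} + z_β = 1.960 + 0.842 = 2.802.
n = 2 × (2.802 / 0.31)² = 2 × 9.039² = 2 × 81.70 = 163.4.
Round up to the next whole participant.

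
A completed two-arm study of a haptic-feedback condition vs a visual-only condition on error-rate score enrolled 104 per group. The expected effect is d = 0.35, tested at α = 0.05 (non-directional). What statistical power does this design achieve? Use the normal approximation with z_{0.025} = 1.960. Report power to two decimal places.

For two equal groups, power = Φ(d·√(n/2) − z_{α/2}).
d·√(n/2) = 0.35 × √(104/2) = 0.35 × 7.211 = 2.524.
z_β = 2.524 − 1.960 = 0.564.
Power = Φ(0.564) = 0.714.

power ≈ 0.71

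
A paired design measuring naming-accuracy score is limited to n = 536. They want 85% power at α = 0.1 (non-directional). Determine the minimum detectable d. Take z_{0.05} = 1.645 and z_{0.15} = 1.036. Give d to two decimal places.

d_min ≈ 0.12

For a single sample (or paired design) of n = 536: d_min = (z_{α/2} + z_β)/√n.
z-sum = 1.645 + 1.036 = 2.681.
d_min = 2.681 / √536 = 2.681 / 23.152 = 0.116.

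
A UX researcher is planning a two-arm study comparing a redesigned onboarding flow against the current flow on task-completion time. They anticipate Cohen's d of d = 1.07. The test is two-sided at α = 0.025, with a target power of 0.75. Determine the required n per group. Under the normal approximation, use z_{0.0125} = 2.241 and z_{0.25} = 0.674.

For two independent groups with equal n: n = 2·((z_{α/2} + z_β) / d)².
z_{α/2} + z_β = 2.241 + 0.674 = 2.915.
n = 2 × (2.915 / 1.07)² = 2 × 2.724² = 2 × 7.42 = 14.8.
Round up to the next whole participant.

n = 15 per group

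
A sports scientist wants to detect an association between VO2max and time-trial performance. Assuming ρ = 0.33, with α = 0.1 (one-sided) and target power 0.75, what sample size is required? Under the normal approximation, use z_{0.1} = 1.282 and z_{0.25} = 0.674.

Fisher's z: C = ½·ln((1+r)/(1−r)) = ½·ln(1.9851) = 0.3428.
n = ((z_{α} + z_β)/C)² + 3.
(1.282 + 0.674) / 0.3428 = 1.956 / 0.3428 = 5.706.
n = 5.706² + 3 = 32.56 + 3 = 35.6.
Round up.

n = 36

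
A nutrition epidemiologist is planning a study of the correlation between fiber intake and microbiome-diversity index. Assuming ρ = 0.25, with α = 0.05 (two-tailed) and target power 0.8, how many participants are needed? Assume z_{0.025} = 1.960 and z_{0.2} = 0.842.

Fisher's z: C = ½·ln((1+r)/(1−r)) = ½·ln(1.6667) = 0.2554.
n = ((z_{α/2} + z_β)/C)² + 3.
(1.960 + 0.842) / 0.2554 = 2.802 / 0.2554 = 10.971.
n = 10.971² + 3 = 120.36 + 3 = 123.4.
Round up.

n = 124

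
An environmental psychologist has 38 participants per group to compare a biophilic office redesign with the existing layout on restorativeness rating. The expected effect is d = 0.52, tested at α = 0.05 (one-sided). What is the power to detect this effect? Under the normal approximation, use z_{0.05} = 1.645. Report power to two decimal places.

power ≈ 0.73

For two equal groups, power = Φ(d·√(n/2) − z_{α}).
d·√(n/2) = 0.52 × √(38/2) = 0.52 × 4.359 = 2.267.
z_β = 2.267 − 1.645 = 0.622.
Power = Φ(0.622) = 0.733.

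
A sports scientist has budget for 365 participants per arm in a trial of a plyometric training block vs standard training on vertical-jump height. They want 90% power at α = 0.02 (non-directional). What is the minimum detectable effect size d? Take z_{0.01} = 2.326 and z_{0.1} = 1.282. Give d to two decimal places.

For two independent groups of n = 365 each: d_min = (z_{α/2} + z_β)·√(2/n).
z-sum = 2.326 + 1.282 = 3.608.
d_min = 3.608 × √(2/365) = 3.608 × 0.0740 = 0.267.

d_min ≈ 0.27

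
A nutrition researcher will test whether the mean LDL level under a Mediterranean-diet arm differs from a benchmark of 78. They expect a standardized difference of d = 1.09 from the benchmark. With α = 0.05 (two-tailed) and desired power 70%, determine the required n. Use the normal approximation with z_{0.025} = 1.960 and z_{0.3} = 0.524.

n = 6

For a one-sample test: n = ((z_{α/2} + z_β) / d)².
z_{α/2} + z_β = 1.960 + 0.524 = 2.484.
n = (2.484 / 1.09)² = 2.279² = 5.19.
Round up.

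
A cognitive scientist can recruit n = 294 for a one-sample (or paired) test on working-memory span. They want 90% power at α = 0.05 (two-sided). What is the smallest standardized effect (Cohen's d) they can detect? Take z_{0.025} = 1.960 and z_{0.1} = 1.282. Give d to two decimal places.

d_min ≈ 0.19

For a single sample (or paired design) of n = 294: d_min = (z_{α/2} + z_β)/√n.
z-sum = 1.960 + 1.282 = 3.242.
d_min = 3.242 / √294 = 3.242 / 17.146 = 0.189.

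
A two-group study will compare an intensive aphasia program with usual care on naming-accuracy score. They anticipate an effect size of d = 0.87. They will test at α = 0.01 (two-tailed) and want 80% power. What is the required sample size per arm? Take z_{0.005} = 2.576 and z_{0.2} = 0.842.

n = 31 per group

For two independent groups with equal n: n = 2·((z_{α/2} + z_β) / d)².
z_{α/2} + z_β = 2.576 + 0.842 = 3.418.
n = 2 × (3.418 / 0.87)² = 2 × 3.929² = 2 × 15.43 = 30.9.
Round up to the next whole participant.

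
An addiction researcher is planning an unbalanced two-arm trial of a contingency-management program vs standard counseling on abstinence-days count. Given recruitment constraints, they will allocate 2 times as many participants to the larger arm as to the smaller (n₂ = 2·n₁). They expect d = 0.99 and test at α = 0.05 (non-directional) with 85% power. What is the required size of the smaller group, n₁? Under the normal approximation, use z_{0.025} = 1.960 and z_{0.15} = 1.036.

n₁ = 14

With allocation ratio k = n₂/n₁ = 2, Var(x̄₁−x̄₂) = σ²(1/n₁ + 1/(k·n₁)) = σ²·(k+1)/(k·n₁).
So n₁ = (1 + 1/k)·((z_{α/2} + z_β)/d)² = 1.500 × (2.996/0.99)².
n₁ = 1.500 × 9.16 = 13.7.
Round up: n₁ = 14, giving n₂ = 2 × 14 = 28.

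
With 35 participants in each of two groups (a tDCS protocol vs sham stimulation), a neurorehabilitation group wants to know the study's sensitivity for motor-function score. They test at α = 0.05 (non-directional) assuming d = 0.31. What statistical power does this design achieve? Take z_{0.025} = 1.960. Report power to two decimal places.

power ≈ 0.25

For two equal groups, power = Φ(d·√(n/2) − z_{α/2}).
d·√(n/2) = 0.31 × √(35/2) = 0.31 × 4.183 = 1.297.
z_β = 1.297 − 1.960 = -0.663.
Power = Φ(-0.663) = 0.254.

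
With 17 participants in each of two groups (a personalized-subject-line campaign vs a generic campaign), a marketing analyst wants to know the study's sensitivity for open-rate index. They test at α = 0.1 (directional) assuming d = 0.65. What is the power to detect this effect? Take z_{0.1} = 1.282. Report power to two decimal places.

power ≈ 0.73

For two equal groups, power = Φ(d·√(n/2) − z_{α}).
d·√(n/2) = 0.65 × √(17/2) = 0.65 × 2.915 = 1.895.
z_β = 1.895 − 1.282 = 0.613.
Power = Φ(0.613) = 0.730.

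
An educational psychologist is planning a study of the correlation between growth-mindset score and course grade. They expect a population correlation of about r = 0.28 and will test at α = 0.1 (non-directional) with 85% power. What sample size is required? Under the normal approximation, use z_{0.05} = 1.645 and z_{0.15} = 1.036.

n = 90

Fisher's z: C = ½·ln((1+r)/(1−r)) = ½·ln(1.7778) = 0.2877.
n = ((z_{α/2} + z_β)/C)² + 3.
(1.645 + 1.036) / 0.2877 = 2.681 / 0.2877 = 9.319.
n = 9.319² + 3 = 86.84 + 3 = 89.8.
Round up.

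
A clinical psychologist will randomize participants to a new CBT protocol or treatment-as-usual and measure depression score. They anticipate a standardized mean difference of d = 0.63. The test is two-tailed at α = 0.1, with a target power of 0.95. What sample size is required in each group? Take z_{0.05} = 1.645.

For two independent groups with equal n: n = 2·((z_{α/2} + z_β) / d)².
z_{α/2} + z_β = 1.645 + 1.645 = 3.290.
n = 2 × (3.290 / 0.63)² = 2 × 5.222² = 2 × 27.27 = 54.5.
Round up to the next whole participant.

n = 55 per group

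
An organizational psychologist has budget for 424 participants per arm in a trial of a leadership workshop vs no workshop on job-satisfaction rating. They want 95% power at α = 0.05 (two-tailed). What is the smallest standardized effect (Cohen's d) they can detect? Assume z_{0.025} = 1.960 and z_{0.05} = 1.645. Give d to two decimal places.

For two independent groups of n = 424 each: d_min = (z_{α/2} + z_β)·√(2/n).
z-sum = 1.960 + 1.645 = 3.605.
d_min = 3.605 × √(2/424) = 3.605 × 0.0687 = 0.248.

d_min ≈ 0.25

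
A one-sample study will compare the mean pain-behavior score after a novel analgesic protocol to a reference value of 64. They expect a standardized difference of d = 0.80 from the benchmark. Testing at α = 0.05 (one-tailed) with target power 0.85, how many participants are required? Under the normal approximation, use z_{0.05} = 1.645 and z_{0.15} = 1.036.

n = 12

For a one-sample test: n = ((z_{α} + z_β) / d)².
z_{α} + z_β = 1.645 + 1.036 = 2.681.
n = (2.681 / 0.80)² = 3.351² = 11.23.
Round up.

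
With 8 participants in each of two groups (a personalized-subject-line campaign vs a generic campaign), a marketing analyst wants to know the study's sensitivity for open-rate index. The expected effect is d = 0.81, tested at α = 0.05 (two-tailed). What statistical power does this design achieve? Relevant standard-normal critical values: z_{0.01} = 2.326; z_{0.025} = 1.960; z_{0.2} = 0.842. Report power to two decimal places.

For two equal groups, power = Φ(d·√(n/2) − z_{α/2}).
d·√(n/2) = 0.81 × √(8/2) = 0.81 × 2.000 = 1.620.
z_β = 1.620 − 1.960 = -0.340.
Power = Φ(-0.340) = 0.367.

power ≈ 0.37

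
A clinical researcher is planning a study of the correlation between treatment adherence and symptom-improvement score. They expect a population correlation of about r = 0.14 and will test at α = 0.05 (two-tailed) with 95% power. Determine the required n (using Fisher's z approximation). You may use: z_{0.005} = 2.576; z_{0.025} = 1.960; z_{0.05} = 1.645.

Fisher's z: C = ½·ln((1+r)/(1−r)) = ½·ln(1.3256) = 0.1409.
n = ((z_{α/2} + z_β)/C)² + 3.
(1.960 + 1.645) / 0.1409 = 3.605 / 0.1409 = 25.586.
n = 25.586² + 3 = 654.62 + 3 = 657.6.
Round up.

n = 658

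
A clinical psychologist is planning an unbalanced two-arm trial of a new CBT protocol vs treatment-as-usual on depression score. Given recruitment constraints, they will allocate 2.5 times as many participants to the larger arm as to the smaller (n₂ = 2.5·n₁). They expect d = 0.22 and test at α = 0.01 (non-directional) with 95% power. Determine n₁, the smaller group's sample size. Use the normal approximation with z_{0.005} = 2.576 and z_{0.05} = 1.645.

n₁ = 516

With allocation ratio k = n₂/n₁ = 2.5, Var(x̄₁−x̄₂) = σ²(1/n₁ + 1/(k·n₁)) = σ²·(k+1)/(k·n₁).
So n₁ = (1 + 1/k)·((z_{α/2} + z_β)/d)² = 1.400 × (4.221/0.22)².
n₁ = 1.400 × 368.12 = 515.4.
Round up: n₁ = 516, giving n₂ = 2.5 × 516 = 1290.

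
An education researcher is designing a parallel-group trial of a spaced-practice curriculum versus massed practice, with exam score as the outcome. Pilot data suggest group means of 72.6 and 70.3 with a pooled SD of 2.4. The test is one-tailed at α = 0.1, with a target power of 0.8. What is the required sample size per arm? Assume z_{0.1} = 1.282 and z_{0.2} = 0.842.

n = 10 per group

Cohen's d = |M₁ − M₂| / SD_pooled = |72.6 − 70.3| / 2.4 = 2.3 / 2.4 = 0.958.
For two independent groups with equal n: n = 2·((z_{α} + z_β) / d)².
z_{α} + z_β = 1.282 + 0.842 = 2.124.
n = 2 × (2.124 / 0.958)² = 2 × 2.217² = 2 × 4.92 = 9.8.
Round up to the next whole participant.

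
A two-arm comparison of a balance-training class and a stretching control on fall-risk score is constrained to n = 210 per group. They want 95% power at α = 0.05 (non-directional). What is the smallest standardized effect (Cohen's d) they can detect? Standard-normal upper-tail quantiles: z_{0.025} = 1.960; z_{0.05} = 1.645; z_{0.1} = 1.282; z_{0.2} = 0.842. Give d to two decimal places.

For two independent groups of n = 210 each: d_min = (z_{α/2} + z_β)·√(2/n).
z-sum = 1.960 + 1.645 = 3.605.
d_min = 3.605 × √(2/210) = 3.605 × 0.0976 = 0.352.

d_min ≈ 0.35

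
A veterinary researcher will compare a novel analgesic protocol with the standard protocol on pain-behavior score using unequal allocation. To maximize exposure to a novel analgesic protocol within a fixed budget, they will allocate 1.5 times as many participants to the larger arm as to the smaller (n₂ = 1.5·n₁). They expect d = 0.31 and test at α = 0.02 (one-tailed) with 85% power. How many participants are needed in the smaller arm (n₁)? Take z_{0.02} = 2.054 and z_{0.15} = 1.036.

n₁ = 166

With allocation ratio k = n₂/n₁ = 1.5, Var(x̄₁−x̄₂) = σ²(1/n₁ + 1/(k·n₁)) = σ²·(k+1)/(k·n₁).
So n₁ = (1 + 1/k)·((z_{α} + z_β)/d)² = 1.667 × (3.090/0.31)².
n₁ = 1.667 × 99.36 = 165.6.
Round up: n₁ = 166, giving n₂ = 1.5 × 166 = 249.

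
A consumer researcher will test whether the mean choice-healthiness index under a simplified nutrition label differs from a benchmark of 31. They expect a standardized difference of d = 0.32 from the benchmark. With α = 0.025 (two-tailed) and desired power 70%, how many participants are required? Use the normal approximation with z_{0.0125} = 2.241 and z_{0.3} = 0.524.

For a one-sample test: n = ((z_{α/2} + z_β) / d)².
z_{α/2} + z_β = 2.241 + 0.524 = 2.765.
n = (2.765 / 0.32)² = 8.641² = 74.66.
Round up.

n = 75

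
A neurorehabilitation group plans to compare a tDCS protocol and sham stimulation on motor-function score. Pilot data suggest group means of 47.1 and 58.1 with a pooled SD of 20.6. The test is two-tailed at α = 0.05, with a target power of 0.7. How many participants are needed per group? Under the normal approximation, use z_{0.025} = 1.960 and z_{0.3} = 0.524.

n = 44 per group

Cohen's d = |M₁ − M₂| / SD_pooled = |47.1 − 58.1| / 20.6 = 11.0 / 20.6 = 0.534.
For two independent groups with equal n: n = 2·((z_{α/2} + z_β) / d)².
z_{α/2} + z_β = 1.960 + 0.524 = 2.484.
n = 2 × (2.484 / 0.534)² = 2 × 4.652² = 2 × 21.64 = 43.3.
Round up to the next whole participant.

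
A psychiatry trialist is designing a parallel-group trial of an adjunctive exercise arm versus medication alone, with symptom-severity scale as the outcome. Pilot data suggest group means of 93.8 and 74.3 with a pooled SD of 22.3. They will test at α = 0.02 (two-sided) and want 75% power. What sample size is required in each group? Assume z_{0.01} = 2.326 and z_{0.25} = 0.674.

n = 24 per group

Cohen's d = |M₁ − M₂| / SD_pooled = |93.8 − 74.3| / 22.3 = 19.5 / 22.3 = 0.874.
For two independent groups with equal n: n = 2·((z_{α/2} + z_β) / d)².
z_{α/2} + z_β = 2.326 + 0.674 = 3.000.
n = 2 × (3.000 / 0.874)² = 2 × 3.432² = 2 × 11.78 = 23.6.
Round up to the next whole participant.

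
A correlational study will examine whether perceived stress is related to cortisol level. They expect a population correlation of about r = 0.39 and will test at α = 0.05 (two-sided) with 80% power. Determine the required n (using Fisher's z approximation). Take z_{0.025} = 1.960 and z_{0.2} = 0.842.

n = 50

Fisher's z: C = ½·ln((1+r)/(1−r)) = ½·ln(2.2787) = 0.4118.
n = ((z_{α/2} + z_β)/C)² + 3.
(1.960 + 0.842) / 0.4118 = 2.802 / 0.4118 = 6.804.
n = 6.804² + 3 = 46.30 + 3 = 49.3.
Round up.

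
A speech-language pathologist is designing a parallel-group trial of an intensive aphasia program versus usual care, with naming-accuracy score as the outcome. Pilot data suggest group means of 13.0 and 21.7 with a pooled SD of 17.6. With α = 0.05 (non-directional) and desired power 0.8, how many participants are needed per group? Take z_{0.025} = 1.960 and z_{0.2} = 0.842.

Cohen's d = |M₁ − M₂| / SD_pooled = |13.0 − 21.7| / 17.6 = 8.7 / 17.6 = 0.494.
For two independent groups with equal n: n = 2·((z_{α/2} + z_β) / d)².
z_{α/2} + z_β = 1.960 + 0.842 = 2.802.
n = 2 × (2.802 / 0.494)² = 2 × 5.672² = 2 × 32.17 = 64.3.
Round up to the next whole participant.

n = 65 per group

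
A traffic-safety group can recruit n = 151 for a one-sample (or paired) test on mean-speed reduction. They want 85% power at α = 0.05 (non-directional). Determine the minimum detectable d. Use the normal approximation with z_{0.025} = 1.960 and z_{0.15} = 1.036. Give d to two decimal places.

For a single sample (or paired design) of n = 151: d_min = (z_{α/2} + z_β)/√n.
z-sum = 1.960 + 1.036 = 2.996.
d_min = 2.996 / √151 = 2.996 / 12.288 = 0.244.

d_min ≈ 0.24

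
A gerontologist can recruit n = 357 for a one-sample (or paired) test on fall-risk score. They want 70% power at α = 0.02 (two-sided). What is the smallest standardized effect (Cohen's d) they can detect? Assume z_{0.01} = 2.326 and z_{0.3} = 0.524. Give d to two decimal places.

For a single sample (or paired design) of n = 357: d_min = (z_{α/2} + z_β)/√n.
z-sum = 2.326 + 0.524 = 2.850.
d_min = 2.850 / √357 = 2.850 / 18.894 = 0.151.

d_min ≈ 0.15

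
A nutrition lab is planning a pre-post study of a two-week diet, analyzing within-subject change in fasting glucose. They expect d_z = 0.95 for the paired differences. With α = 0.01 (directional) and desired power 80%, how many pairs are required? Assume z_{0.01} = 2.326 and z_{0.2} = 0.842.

n = 12 pairs

For a paired (one-sample on differences) test: n = ((z_{α} + z_β) / d)².
z_{α} + z_β = 2.326 + 0.842 = 3.168.
n = (3.168 / 0.95)² = 3.335² = 11.12.
Round up.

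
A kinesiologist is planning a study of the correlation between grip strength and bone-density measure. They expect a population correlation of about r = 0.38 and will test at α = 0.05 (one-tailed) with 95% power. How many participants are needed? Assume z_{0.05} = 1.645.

Fisher's z: C = ½·ln((1+r)/(1−r)) = ½·ln(2.2258) = 0.4001.
n = ((z_{α} + z_β)/C)² + 3.
(1.645 + 1.645) / 0.4001 = 3.290 / 0.4001 = 8.223.
n = 8.223² + 3 = 67.62 + 3 = 70.6.
Round up.

n = 71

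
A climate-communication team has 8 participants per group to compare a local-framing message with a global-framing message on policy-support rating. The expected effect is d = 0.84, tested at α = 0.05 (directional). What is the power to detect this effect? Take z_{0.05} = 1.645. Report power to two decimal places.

power ≈ 0.51

For two equal groups, power = Φ(d·√(n/2) − z_{α}).
d·√(n/2) = 0.84 × √(8/2) = 0.84 × 2.000 = 1.680.
z_β = 1.680 − 1.645 = 0.035.
Power = Φ(0.035) = 0.514.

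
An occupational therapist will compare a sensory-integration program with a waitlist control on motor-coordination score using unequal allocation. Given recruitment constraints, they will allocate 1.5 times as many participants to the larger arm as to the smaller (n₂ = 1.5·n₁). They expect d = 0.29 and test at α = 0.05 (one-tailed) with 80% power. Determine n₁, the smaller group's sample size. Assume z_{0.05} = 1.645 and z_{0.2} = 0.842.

With allocation ratio k = n₂/n₁ = 1.5, Var(x̄₁−x̄₂) = σ²(1/n₁ + 1/(k·n₁)) = σ²·(k+1)/(k·n₁).
So n₁ = (1 + 1/k)·((z_{α} + z_β)/d)² = 1.667 × (2.487/0.29)².
n₁ = 1.667 × 73.55 = 122.6.
Round up: n₁ = 123, giving n₂ = ⌈1.5 × 123⌉ = ⌈184.5⌉ = 185.

n₁ = 123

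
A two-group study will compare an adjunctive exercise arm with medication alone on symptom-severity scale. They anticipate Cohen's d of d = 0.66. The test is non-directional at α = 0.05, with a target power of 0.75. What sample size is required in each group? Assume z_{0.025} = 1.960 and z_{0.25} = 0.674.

n = 32 per group

For two independent groups with equal n: n = 2·((z_{α/2} + z_β) / d)².
z_{α/2} + z_β = 1.960 + 0.674 = 2.634.
n = 2 × (2.634 / 0.66)² = 2 × 3.991² = 2 × 15.93 = 31.9.
Round up to the next whole participant.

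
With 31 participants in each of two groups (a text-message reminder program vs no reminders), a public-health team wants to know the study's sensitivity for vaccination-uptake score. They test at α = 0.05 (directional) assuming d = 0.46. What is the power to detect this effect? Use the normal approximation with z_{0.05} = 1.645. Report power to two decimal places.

power ≈ 0.57

For two equal groups, power = Φ(d·√(n/2) − z_{α}).
d·√(n/2) = 0.46 × √(31/2) = 0.46 × 3.937 = 1.811.
z_β = 1.811 − 1.645 = 0.166.
Power = Φ(0.166) = 0.566.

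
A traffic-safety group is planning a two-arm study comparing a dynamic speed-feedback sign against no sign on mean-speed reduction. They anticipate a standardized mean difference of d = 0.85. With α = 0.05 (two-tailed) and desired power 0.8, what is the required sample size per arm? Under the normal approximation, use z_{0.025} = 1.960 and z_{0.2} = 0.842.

n = 22 per group

For two independent groups with equal n: n = 2·((z_{α/2} + z_β) / d)².
z_{α/2} + z_β = 1.960 + 0.842 = 2.802.
n = 2 × (2.802 / 0.85)² = 2 × 3.296² = 2 × 10.87 = 21.7.
Round up to the next whole participant.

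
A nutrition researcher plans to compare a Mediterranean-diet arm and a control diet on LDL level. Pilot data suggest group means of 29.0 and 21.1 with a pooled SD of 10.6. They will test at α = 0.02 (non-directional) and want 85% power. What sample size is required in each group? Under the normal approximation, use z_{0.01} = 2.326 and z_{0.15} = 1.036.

Cohen's d = |M₁ − M₂| / SD_pooled = |29.0 − 21.1| / 10.6 = 7.9 / 10.6 = 0.745.
For two independent groups with equal n: n = 2·((z_{α/2} + z_β) / d)².
z_{α/2} + z_β = 2.326 + 1.036 = 3.362.
n = 2 × (3.362 / 0.745)² = 2 × 4.513² = 2 × 20.36 = 40.7.
Round up to the next whole participant.

n = 41 per group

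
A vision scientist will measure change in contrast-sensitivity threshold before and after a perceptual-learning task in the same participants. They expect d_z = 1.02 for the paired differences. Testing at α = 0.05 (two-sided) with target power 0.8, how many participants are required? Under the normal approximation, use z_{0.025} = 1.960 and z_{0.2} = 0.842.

For a paired (one-sample on differences) test: n = ((z_{α/2} + z_β) / d)².
z_{α/2} + z_β = 1.960 + 0.842 = 2.802.
n = (2.802 / 1.02)² = 2.747² = 7.55.
Round up.

n = 8 pairs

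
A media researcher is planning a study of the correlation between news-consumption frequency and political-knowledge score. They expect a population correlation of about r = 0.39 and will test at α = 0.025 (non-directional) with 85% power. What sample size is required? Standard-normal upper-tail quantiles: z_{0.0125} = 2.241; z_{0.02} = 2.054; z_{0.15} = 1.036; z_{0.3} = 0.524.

n = 67

Fisher's z: C = ½·ln((1+r)/(1−r)) = ½·ln(2.2787) = 0.4118.
n = ((z_{α/2} + z_β)/C)² + 3.
(2.241 + 1.036) / 0.4118 = 3.277 / 0.4118 = 7.958.
n = 7.958² + 3 = 63.33 + 3 = 66.3.
Round up.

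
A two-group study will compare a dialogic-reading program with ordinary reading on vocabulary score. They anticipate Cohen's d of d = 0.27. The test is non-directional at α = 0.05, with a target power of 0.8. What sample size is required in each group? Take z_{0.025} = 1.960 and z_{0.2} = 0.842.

For two independent groups with equal n: n = 2·((z_{α/2} + z_β) / d)².
z_{α/2} + z_β = 1.960 + 0.842 = 2.802.
n = 2 × (2.802 / 0.27)² = 2 × 10.378² = 2 × 107.70 = 215.4.
Round up to the next whole participant.

n = 216 per group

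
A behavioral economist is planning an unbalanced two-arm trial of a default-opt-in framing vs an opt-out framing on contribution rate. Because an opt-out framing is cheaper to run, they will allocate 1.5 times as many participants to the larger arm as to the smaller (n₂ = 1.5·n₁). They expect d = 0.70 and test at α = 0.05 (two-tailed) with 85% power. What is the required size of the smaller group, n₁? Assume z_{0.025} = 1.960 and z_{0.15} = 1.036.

With allocation ratio k = n₂/n₁ = 1.5, Var(x̄₁−x̄₂) = σ²(1/n₁ + 1/(k·n₁)) = σ²·(k+1)/(k·n₁).
So n₁ = (1 + 1/k)·((z_{α/2} + z_β)/d)² = 1.667 × (2.996/0.70)².
n₁ = 1.667 × 18.32 = 30.5.
Round up: n₁ = 31, giving n₂ = ⌈1.5 × 31⌉ = ⌈46.5⌉ = 47.

n₁ = 31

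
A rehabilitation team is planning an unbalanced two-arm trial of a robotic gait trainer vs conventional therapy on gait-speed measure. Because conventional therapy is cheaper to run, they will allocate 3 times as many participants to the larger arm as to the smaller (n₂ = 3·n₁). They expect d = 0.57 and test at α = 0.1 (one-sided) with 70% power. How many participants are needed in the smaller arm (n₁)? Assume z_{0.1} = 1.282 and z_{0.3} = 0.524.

With allocation ratio k = n₂/n₁ = 3, Var(x̄₁−x̄₂) = σ²(1/n₁ + 1/(k·n₁)) = σ²·(k+1)/(k·n₁).
So n₁ = (1 + 1/k)·((z_{α} + z_β)/d)² = 1.333 × (1.806/0.57)².
n₁ = 1.333 × 10.04 = 13.4.
Round up: n₁ = 14, giving n₂ = 3 × 14 = 42.

n₁ = 14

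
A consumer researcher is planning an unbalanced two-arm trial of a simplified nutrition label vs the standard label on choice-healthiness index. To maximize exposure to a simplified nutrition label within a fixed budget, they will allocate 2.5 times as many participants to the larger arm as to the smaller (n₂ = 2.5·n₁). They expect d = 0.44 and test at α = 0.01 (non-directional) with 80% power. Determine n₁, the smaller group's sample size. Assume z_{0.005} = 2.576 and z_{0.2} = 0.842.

n₁ = 85

With allocation ratio k = n₂/n₁ = 2.5, Var(x̄₁−x̄₂) = σ²(1/n₁ + 1/(k·n₁)) = σ²·(k+1)/(k·n₁).
So n₁ = (1 + 1/k)·((z_{α/2} + z_β)/d)² = 1.400 × (3.418/0.44)².
n₁ = 1.400 × 60.34 = 84.5.
Round up: n₁ = 85, giving n₂ = ⌈2.5 × 85⌉ = ⌈212.5⌉ = 213.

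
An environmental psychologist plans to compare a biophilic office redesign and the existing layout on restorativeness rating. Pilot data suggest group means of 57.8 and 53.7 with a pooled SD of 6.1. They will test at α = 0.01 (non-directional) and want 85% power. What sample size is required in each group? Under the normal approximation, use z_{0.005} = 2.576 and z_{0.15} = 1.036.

n = 58 per group

Cohen's d = |M₁ − M₂| / SD_pooled = |57.8 − 53.7| / 6.1 = 4.1 / 6.1 = 0.672.
For two independent groups with equal n: n = 2·((z_{α/2} + z_β) / d)².
z_{α/2} + z_β = 2.576 + 1.036 = 3.612.
n = 2 × (3.612 / 0.672)² = 2 × 5.375² = 2 × 28.89 = 57.8.
Round up to the next whole participant.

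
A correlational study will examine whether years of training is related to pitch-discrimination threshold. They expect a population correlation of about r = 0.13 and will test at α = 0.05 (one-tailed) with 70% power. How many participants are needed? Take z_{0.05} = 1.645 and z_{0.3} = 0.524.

Fisher's z: C = ½·ln((1+r)/(1−r)) = ½·ln(1.2989) = 0.1307.
n = ((z_{α} + z_β)/C)² + 3.
(1.645 + 0.524) / 0.1307 = 2.169 / 0.1307 = 16.595.
n = 16.595² + 3 = 275.40 + 3 = 278.4.
Round up.

n = 279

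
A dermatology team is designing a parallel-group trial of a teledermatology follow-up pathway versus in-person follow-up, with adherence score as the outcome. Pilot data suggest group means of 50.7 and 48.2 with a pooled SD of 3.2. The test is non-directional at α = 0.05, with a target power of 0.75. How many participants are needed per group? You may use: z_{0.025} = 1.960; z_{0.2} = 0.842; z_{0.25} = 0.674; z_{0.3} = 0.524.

Cohen's d = |M₁ − M₂| / SD_pooled = |50.7 − 48.2| / 3.2 = 2.5 / 3.2 = 0.781.
For two independent groups with equal n: n = 2·((z_{α/2} + z_β) / d)².
z_{α/2} + z_β = 1.960 + 0.674 = 2.634.
n = 2 × (2.634 / 0.781)² = 2 × 3.373² = 2 × 11.37 = 22.7.
Round up to the next whole participant.

n = 23 per group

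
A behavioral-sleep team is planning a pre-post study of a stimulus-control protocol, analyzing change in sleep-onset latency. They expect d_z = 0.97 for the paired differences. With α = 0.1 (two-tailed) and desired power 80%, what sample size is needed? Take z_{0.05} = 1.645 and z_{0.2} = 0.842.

n = 7 pairs

For a paired (one-sample on differences) test: n = ((z_{α/2} + z_β) / d)².
z_{α/2} + z_β = 1.645 + 0.842 = 2.487.
n = (2.487 / 0.97)² = 2.564² = 6.57.
Round up.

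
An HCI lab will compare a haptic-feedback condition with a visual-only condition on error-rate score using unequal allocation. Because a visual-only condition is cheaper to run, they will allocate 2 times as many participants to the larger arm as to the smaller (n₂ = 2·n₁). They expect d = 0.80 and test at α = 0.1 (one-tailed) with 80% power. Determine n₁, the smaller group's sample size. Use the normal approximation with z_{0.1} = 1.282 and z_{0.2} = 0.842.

n₁ = 11

With allocation ratio k = n₂/n₁ = 2, Var(x̄₁−x̄₂) = σ²(1/n₁ + 1/(k·n₁)) = σ²·(k+1)/(k·n₁).
So n₁ = (1 + 1/k)·((z_{α} + z_β)/d)² = 1.500 × (2.124/0.80)².
n₁ = 1.500 × 7.05 = 10.6.
Round up: n₁ = 11, giving n₂ = 2 × 11 = 22.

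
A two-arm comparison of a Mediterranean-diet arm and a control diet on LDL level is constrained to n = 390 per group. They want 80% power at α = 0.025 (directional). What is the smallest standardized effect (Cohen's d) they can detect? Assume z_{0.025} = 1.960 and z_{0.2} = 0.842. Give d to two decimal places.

d_min ≈ 0.20

For two independent groups of n = 390 each: d_min = (z_{α} + z_β)·√(2/n).
z-sum = 1.960 + 0.842 = 2.802.
d_min = 2.802 × √(2/390) = 2.802 × 0.0716 = 0.201.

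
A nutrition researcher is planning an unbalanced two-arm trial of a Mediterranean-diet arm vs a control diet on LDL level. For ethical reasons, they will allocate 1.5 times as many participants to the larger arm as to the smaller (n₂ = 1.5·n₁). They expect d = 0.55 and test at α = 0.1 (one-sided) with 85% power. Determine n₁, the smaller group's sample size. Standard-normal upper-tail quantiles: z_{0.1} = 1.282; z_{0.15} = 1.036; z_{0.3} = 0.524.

With allocation ratio k = n₂/n₁ = 1.5, Var(x̄₁−x̄₂) = σ²(1/n₁ + 1/(k·n₁)) = σ²·(k+1)/(k·n₁).
So n₁ = (1 + 1/k)·((z_{α} + z_β)/d)² = 1.667 × (2.318/0.55)².
n₁ = 1.667 × 17.76 = 29.6.
Round up: n₁ = 30, giving n₂ = 1.5 × 30 = 45.

n₁ = 30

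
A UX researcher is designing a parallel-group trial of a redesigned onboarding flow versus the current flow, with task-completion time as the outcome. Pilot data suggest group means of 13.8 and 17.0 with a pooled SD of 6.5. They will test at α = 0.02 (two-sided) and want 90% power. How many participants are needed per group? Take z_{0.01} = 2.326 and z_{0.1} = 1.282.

n = 108 per group

Cohen's d = |M₁ − M₂| / SD_pooled = |13.8 − 17.0| / 6.5 = 3.2 / 6.5 = 0.492.
For two independent groups with equal n: n = 2·((z_{α/2} + z_β) / d)².
z_{α/2} + z_β = 2.326 + 1.282 = 3.608.
n = 2 × (3.608 / 0.492)² = 2 × 7.333² = 2 × 53.78 = 107.6.
Round up to the next whole participant.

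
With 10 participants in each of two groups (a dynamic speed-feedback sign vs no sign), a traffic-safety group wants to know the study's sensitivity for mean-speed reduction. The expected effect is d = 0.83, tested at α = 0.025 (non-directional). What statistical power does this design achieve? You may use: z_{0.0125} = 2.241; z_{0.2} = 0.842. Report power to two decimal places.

power ≈ 0.35

For two equal groups, power = Φ(d·√(n/2) − z_{α/2}).
d·√(n/2) = 0.83 × √(10/2) = 0.83 × 2.236 = 1.856.
z_β = 1.856 − 2.241 = -0.385.
Power = Φ(-0.385) = 0.350.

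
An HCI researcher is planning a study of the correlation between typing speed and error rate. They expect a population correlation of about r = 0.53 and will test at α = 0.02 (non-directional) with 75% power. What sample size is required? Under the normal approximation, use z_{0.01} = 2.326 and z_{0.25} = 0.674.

Fisher's z: C = ½·ln((1+r)/(1−r)) = ½·ln(3.2553) = 0.5901.
n = ((z_{α/2} + z_β)/C)² + 3.
(2.326 + 0.674) / 0.5901 = 3.000 / 0.5901 = 5.084.
n = 5.084² + 3 = 25.85 + 3 = 28.8.
Round up.

n = 29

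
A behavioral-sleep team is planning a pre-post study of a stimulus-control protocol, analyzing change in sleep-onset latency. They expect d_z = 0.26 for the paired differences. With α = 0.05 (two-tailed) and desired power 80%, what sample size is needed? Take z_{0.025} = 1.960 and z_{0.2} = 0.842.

For a paired (one-sample on differences) test: n = ((z_{α/2} + z_β) / d)².
z_{α/2} + z_β = 1.960 + 0.842 = 2.802.
n = (2.802 / 0.26)² = 10.777² = 116.14.
Round up.

n = 117 pairs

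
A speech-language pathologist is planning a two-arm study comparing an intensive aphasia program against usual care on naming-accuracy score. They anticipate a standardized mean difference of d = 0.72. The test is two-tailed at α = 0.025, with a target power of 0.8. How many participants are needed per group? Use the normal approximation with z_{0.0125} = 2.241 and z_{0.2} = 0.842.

n = 37 per group

For two independent groups with equal n: n = 2·((z_{α/2} + z_β) / d)².
z_{α/2} + z_β = 2.241 + 0.842 = 3.083.
n = 2 × (3.083 / 0.72)² = 2 × 4.282² = 2 × 18.34 = 36.7.
Round up to the next whole participant.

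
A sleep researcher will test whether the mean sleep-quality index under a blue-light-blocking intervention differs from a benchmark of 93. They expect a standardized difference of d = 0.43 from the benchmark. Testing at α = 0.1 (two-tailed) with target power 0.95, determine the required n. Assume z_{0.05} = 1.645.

n = 59

For a one-sample test: n = ((z_{α/2} + z_β) / d)².
z_{α/2} + z_β = 1.645 + 1.645 = 3.290.
n = (3.290 / 0.43)² = 7.651² = 58.54.
Round up.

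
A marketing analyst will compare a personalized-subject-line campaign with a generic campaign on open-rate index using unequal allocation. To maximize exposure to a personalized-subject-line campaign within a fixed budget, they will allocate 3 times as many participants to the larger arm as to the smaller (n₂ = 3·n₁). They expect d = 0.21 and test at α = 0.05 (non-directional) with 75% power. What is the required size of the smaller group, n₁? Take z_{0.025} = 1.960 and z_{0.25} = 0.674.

With allocation ratio k = n₂/n₁ = 3, Var(x̄₁−x̄₂) = σ²(1/n₁ + 1/(k·n₁)) = σ²·(k+1)/(k·n₁).
So n₁ = (1 + 1/k)·((z_{α/2} + z_β)/d)² = 1.333 × (2.634/0.21)².
n₁ = 1.333 × 157.32 = 209.8.
Round up: n₁ = 210, giving n₂ = 3 × 210 = 630.

n₁ = 210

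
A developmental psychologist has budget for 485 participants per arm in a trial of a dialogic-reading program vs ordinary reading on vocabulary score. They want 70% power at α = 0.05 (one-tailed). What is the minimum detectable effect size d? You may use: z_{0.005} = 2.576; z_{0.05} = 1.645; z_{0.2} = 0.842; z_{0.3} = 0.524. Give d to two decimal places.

d_min ≈ 0.14

For two independent groups of n = 485 each: d_min = (z_{α} + z_β)·√(2/n).
z-sum = 1.645 + 0.524 = 2.169.
d_min = 2.169 × √(2/485) = 2.169 × 0.0642 = 0.139.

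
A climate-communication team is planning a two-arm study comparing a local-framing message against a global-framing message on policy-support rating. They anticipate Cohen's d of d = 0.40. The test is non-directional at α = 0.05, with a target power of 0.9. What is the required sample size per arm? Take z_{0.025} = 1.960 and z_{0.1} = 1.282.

n = 132 per group

For two independent groups with equal n: n = 2·((z_{α/2} + z_β) / d)².
z_{α/2} + z_β = 1.960 + 1.282 = 3.242.
n = 2 × (3.242 / 0.40)² = 2 × 8.105² = 2 × 65.69 = 131.4.
Round up to the next whole participant.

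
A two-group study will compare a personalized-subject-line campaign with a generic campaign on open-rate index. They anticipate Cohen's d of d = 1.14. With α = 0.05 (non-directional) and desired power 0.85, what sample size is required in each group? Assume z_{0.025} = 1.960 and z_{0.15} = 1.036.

For two independent groups with equal n: n = 2·((z_{α/2} + z_β) / d)².
z_{α/2} + z_β = 1.960 + 1.036 = 2.996.
n = 2 × (2.996 / 1.14)² = 2 × 2.628² = 2 × 6.91 = 13.8.
Round up to the next whole participant.

n = 14 per group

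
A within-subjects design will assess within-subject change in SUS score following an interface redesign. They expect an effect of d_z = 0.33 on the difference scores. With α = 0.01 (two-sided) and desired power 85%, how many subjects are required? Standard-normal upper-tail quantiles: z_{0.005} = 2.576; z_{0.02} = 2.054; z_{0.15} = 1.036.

n = 120 pairs

For a paired (one-sample on differences) test: n = ((z_{α/2} + z_β) / d)².
z_{α/2} + z_β = 2.576 + 1.036 = 3.612.
n = (3.612 / 0.33)² = 10.945² = 119.80.
Round up.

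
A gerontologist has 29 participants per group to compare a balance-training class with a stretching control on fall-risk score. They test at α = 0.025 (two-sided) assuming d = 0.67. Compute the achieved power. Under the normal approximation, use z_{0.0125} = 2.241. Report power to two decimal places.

For two equal groups, power = Φ(d·√(n/2) − z_{α/2}).
d·√(n/2) = 0.67 × √(29/2) = 0.67 × 3.808 = 2.551.
z_β = 2.551 − 2.241 = 0.310.
Power = Φ(0.310) = 0.622.

power ≈ 0.62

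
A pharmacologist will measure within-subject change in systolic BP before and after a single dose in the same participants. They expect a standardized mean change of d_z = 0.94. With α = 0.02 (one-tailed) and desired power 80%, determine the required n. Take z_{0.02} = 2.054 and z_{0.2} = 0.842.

n = 10 pairs

For a paired (one-sample on differences) test: n = ((z_{α} + z_β) / d)².
z_{α} + z_β = 2.054 + 0.842 = 2.896.
n = (2.896 / 0.94)² = 3.081² = 9.49.
Round up.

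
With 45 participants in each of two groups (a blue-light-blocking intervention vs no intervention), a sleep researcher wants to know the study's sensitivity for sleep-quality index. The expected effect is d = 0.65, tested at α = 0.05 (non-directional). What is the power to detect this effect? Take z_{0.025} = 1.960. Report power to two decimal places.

power ≈ 0.87

For two equal groups, power = Φ(d·√(n/2) − z_{α/2}).
d·√(n/2) = 0.65 × √(45/2) = 0.65 × 4.743 = 3.083.
z_β = 3.083 − 1.960 = 1.123.
Power = Φ(1.123) = 0.869.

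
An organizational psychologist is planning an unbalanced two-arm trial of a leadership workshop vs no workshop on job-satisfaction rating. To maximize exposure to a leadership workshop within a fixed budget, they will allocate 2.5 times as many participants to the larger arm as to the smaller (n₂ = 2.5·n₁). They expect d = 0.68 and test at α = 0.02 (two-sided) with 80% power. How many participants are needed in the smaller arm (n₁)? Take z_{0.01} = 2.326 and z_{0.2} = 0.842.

With allocation ratio k = n₂/n₁ = 2.5, Var(x̄₁−x̄₂) = σ²(1/n₁ + 1/(k·n₁)) = σ²·(k+1)/(k·n₁).
So n₁ = (1 + 1/k)·((z_{α/2} + z_β)/d)² = 1.400 × (3.168/0.68)².
n₁ = 1.400 × 21.70 = 30.4.
Round up: n₁ = 31, giving n₂ = ⌈2.5 × 31⌉ = ⌈77.5⌉ = 78.

n₁ = 31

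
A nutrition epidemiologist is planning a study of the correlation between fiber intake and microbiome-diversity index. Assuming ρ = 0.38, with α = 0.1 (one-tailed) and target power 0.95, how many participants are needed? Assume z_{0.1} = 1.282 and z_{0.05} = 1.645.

n = 57

Fisher's z: C = ½·ln((1+r)/(1−r)) = ½·ln(2.2258) = 0.4001.
n = ((z_{α} + z_β)/C)² + 3.
(1.282 + 1.645) / 0.4001 = 2.927 / 0.4001 = 7.316.
n = 7.316² + 3 = 53.52 + 3 = 56.5.
Round up.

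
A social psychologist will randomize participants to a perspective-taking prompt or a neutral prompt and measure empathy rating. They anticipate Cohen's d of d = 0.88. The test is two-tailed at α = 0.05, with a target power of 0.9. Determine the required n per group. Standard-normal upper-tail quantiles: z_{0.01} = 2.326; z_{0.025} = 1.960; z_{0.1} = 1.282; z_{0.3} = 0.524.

n = 28 per group

For two independent groups with equal n: n = 2·((z_{α/2} + z_β) / d)².
z_{α/2} + z_β = 1.960 + 1.282 = 3.242.
n = 2 × (3.242 / 0.88)² = 2 × 3.684² = 2 × 13.57 = 27.1.
Round up to the next whole participant.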